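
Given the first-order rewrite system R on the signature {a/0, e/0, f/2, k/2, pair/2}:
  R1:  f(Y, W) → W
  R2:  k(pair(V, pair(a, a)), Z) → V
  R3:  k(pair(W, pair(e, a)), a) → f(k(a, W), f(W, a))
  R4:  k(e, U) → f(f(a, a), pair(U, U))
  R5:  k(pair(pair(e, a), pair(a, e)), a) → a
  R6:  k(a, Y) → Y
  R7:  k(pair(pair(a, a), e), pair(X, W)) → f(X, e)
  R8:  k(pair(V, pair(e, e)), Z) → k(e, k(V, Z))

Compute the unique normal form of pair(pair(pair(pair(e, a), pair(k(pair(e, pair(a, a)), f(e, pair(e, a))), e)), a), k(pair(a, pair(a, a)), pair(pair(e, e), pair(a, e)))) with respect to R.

pair(pair(pair(pair(e, a), pair(e, e)), a), a)

1. pair(pair(pair(pair(e, a), pair(k(pair(e, pair(a, a)), f(e, pair(e, a))), e)), a), k(pair(a, pair(a, a)), pair(pair(e, e), pair(a, e))))  →  pair(pair(pair(pair(e, a), pair(e, e)), a), k(pair(a, pair(a, a)), pair(pair(e, e), pair(a, e))))   [R2 at 1.1.2.1]
2. pair(pair(pair(pair(e, a), pair(e, e)), a), k(pair(a, pair(a, a)), pair(pair(e, e), pair(a, e))))  →  pair(pair(pair(pair(e, a), pair(e, e)), a), a)   [R2 at 2]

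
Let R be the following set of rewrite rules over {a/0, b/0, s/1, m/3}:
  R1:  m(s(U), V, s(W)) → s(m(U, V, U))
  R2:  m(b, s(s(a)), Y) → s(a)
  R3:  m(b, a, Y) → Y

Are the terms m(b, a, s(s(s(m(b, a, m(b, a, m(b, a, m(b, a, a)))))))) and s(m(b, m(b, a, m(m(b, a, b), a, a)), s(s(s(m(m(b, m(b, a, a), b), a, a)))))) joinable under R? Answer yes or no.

Reduce t₁ = m(b, a, s(s(s(m(b, a, m(b, a, m(b, a, m(b, a, a)))))))):
1. m(b, a, s(s(s(m(b, a, m(b, a, m(b, a, m(b, a, a))))))))  →  s(s(s(m(b, a, m(b, a, m(b, a, m(b, a, a)))))))   [R3 at ε]
2. s(s(s(m(b, a, m(b, a, m(b, a, m(b, a, a)))))))  →  s(s(s(m(b, a, m(b, a, m(b, a, a))))))   [R3 at 1.1.1]
3. s(s(s(m(b, a, m(b, a, m(b, a, a))))))  →  s(s(s(m(b, a, m(b, a, a)))))   [R3 at 1.1.1]
4. s(s(s(m(b, a, m(b, a, a)))))  →  s(s(s(m(b, a, a))))   [R3 at 1.1.1]
5. s(s(s(m(b, a, a))))  →  s(s(s(a)))   [R3 at 1.1.1]

Reduce t₂ = s(m(b, m(b, a, m(m(b, a, b), a, a)), s(s(s(m(m(b, m(b, a, a), b), a, a)))))):
1. s(m(b, m(b, a, m(m(b, a, b), a, a)), s(s(s(m(m(b, m(b, a, a), b), a, a))))))  →  s(m(b, m(m(b, a, b), a, a), s(s(s(m(m(b, m(b, a, a), b), a, a))))))   [R3 at 1.2]
2. s(m(b, m(m(b, a, b), a, a), s(s(s(m(m(b, m(b, a, a), b), a, a))))))  →  s(m(b, m(b, a, a), s(s(s(m(m(b, m(b, a, a), b), a, a))))))   [R3 at 1.2.1]
3. s(m(b, m(b, a, a), s(s(s(m(m(b, m(b, a, a), b), a, a))))))  →  s(m(b, a, s(s(s(m(m(b, m(b, a, a), b), a, a))))))   [R3 at 1.2]
4. s(m(b, a, s(s(s(m(m(b, m(b, a, a), b), a, a))))))  →  s(s(s(s(m(m(b, m(b, a, a), b), a, a)))))   [R3 at 1]
5. s(s(s(s(m(m(b, m(b, a, a), b), a, a)))))  →  s(s(s(s(m(m(b, a, b), a, a)))))   [R3 at 1.1.1.1.1.2]
6. s(s(s(s(m(m(b, a, b), a, a)))))  →  s(s(s(s(m(b, a, a)))))   [R3 at 1.1.1.1.1]
7. s(s(s(s(m(b, a, a)))))  →  s(s(s(s(a))))   [R3 at 1.1.1.1]

no — NF(t₁) = s(s(s(a))), NF(t₂) = s(s(s(s(a))))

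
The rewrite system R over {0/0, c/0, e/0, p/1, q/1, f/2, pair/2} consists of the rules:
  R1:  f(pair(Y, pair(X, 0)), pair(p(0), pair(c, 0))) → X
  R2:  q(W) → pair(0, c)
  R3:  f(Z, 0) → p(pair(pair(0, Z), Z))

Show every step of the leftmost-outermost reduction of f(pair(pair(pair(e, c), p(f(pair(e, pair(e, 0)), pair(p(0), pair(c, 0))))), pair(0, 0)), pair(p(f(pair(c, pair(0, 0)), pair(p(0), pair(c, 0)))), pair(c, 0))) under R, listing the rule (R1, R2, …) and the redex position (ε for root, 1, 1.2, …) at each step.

1. f(pair(pair(pair(e, c), p(f(pair(e, pair(e, 0)), pair(p(0), pair(c, 0))))), pair(0, 0)), pair(p(f(pair(c, pair(0, 0)), pair(p(0), pair(c, 0)))), pair(c, 0)))  →  f(pair(pair(pair(e, c), p(e)), pair(0, 0)), pair(p(f(pair(c, pair(0, 0)), pair(p(0), pair(c, 0)))), pair(c, 0)))   [R1 at 1.1.2.1]
2. f(pair(pair(pair(e, c), p(e)), pair(0, 0)), pair(p(f(pair(c, pair(0, 0)), pair(p(0), pair(c, 0)))), pair(c, 0)))  →  f(pair(pair(pair(e, c), p(e)), pair(0, 0)), pair(p(0), pair(c, 0)))   [R1 at 2.1.1]
3. f(pair(pair(pair(e, c), p(e)), pair(0, 0)), pair(p(0), pair(c, 0)))  →  0   [R1 at ε]

0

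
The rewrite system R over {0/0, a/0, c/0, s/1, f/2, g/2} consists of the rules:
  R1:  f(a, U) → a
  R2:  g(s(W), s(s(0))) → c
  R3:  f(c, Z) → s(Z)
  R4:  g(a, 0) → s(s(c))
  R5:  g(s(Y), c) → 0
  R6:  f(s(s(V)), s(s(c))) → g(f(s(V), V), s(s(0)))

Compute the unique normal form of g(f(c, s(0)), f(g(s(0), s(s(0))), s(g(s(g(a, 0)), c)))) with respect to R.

c

1. g(f(c, s(0)), f(g(s(0), s(s(0))), s(g(s(g(a, 0)), c))))  →  g(s(s(0)), f(g(s(0), s(s(0))), s(g(s(g(a, 0)), c))))   [R3 at 1]
2. g(s(s(0)), f(g(s(0), s(s(0))), s(g(s(g(a, 0)), c))))  →  g(s(s(0)), f(c, s(g(s(g(a, 0)), c))))   [R2 at 2.1]
3. g(s(s(0)), f(c, s(g(s(g(a, 0)), c))))  →  g(s(s(0)), s(s(g(s(g(a, 0)), c))))   [R3 at 2]
4. g(s(s(0)), s(s(g(s(g(a, 0)), c))))  →  g(s(s(0)), s(s(0)))   [R5 at 2.1.1]
5. g(s(s(0)), s(s(0)))  →  c   [R2 at ε]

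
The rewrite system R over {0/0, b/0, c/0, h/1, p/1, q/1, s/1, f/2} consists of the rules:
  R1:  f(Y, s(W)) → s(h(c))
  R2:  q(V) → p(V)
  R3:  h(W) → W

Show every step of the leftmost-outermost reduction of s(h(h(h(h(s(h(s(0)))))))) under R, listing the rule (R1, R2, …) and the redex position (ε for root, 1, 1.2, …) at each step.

1. s(h(h(h(h(s(h(s(0))))))))  →  s(h(h(h(s(h(s(0)))))))   [R3 at 1]
2. s(h(h(h(s(h(s(0)))))))  →  s(h(h(s(h(s(0))))))   [R3 at 1]
3. s(h(h(s(h(s(0))))))  →  s(h(s(h(s(0)))))   [R3 at 1]
4. s(h(s(h(s(0)))))  →  s(s(h(s(0))))   [R3 at 1]
5. s(s(h(s(0))))  →  s(s(s(0)))   [R3 at 1.1]

s(s(s(0)))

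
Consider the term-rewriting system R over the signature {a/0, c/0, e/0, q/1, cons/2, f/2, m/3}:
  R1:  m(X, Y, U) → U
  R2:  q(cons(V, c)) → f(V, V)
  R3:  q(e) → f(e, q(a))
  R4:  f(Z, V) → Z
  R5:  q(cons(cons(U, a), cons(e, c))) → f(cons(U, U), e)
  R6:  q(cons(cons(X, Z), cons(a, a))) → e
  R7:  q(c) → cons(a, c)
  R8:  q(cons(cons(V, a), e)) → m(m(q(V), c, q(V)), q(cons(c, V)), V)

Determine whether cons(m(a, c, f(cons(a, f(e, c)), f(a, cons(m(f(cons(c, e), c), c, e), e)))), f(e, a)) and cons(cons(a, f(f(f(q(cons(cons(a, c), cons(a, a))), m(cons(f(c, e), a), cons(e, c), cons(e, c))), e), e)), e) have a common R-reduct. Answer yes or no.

Reduce t₁ = cons(m(a, c, f(cons(a, f(e, c)), f(a, cons(m(f(cons(c, e), c), c, e), e)))), f(e, a)):
1. cons(m(a, c, f(cons(a, f(e, c)), f(a, cons(m(f(cons(c, e), c), c, e), e)))), f(e, a))  →  cons(f(cons(a, f(e, c)), f(a, cons(m(f(cons(c, e), c), c, e), e))), f(e, a))   [R1 at 1]
2. cons(f(cons(a, f(e, c)), f(a, cons(m(f(cons(c, e), c), c, e), e))), f(e, a))  →  cons(cons(a, f(e, c)), f(e, a))   [R4 at 1]
3. cons(cons(a, f(e, c)), f(e, a))  →  cons(cons(a, e), f(e, a))   [R4 at 1.2]
4. cons(cons(a, e), f(e, a))  →  cons(cons(a, e), e)   [R4 at 2]

Reduce t₂ = cons(cons(a, f(f(f(q(cons(cons(a, c), cons(a, a))), m(cons(f(c, e), a), cons(e, c), cons(e, c))), e), e)), e):
1. cons(cons(a, f(f(f(q(cons(cons(a, c), cons(a, a))), m(cons(f(c, e), a), cons(e, c), cons(e, c))), e), e)), e)  →  cons(cons(a, f(f(q(cons(cons(a, c), cons(a, a))), m(cons(f(c, e), a), cons(e, c), cons(e, c))), e)), e)   [R4 at 1.2]
2. cons(cons(a, f(f(q(cons(cons(a, c), cons(a, a))), m(cons(f(c, e), a), cons(e, c), cons(e, c))), e)), e)  →  cons(cons(a, f(q(cons(cons(a, c), cons(a, a))), m(cons(f(c, e), a), cons(e, c), cons(e, c)))), e)   [R4 at 1.2]
3. cons(cons(a, f(q(cons(cons(a, c), cons(a, a))), m(cons(f(c, e), a), cons(e, c), cons(e, c)))), e)  →  cons(cons(a, q(cons(cons(a, c), cons(a, a)))), e)   [R4 at 1.2]
4. cons(cons(a, q(cons(cons(a, c), cons(a, a)))), e)  →  cons(cons(a, e), e)   [R6 at 1.2]

yes — NF(t₁) = cons(cons(a, e), e), NF(t₂) = cons(cons(a, e), e)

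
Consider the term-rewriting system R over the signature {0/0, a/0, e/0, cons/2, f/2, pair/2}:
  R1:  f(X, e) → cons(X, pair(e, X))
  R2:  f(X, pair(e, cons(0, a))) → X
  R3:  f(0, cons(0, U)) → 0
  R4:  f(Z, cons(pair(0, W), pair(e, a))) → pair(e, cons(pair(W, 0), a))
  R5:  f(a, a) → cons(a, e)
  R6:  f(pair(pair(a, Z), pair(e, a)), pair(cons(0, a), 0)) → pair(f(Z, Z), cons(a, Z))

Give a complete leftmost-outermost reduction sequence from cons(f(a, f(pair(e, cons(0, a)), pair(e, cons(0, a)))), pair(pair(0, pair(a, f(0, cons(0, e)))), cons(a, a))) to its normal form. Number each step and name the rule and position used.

1. cons(f(a, f(pair(e, cons(0, a)), pair(e, cons(0, a)))), pair(pair(0, pair(a, f(0, cons(0, e)))), cons(a, a)))  →  cons(f(a, pair(e, cons(0, a))), pair(pair(0, pair(a, f(0, cons(0, e)))), cons(a, a)))   [R2 at 1.2]
2. cons(f(a, pair(e, cons(0, a))), pair(pair(0, pair(a, f(0, cons(0, e)))), cons(a, a)))  →  cons(a, pair(pair(0, pair(a, f(0, cons(0, e)))), cons(a, a)))   [R2 at 1]
3. cons(a, pair(pair(0, pair(a, f(0, cons(0, e)))), cons(a, a)))  →  cons(a, pair(pair(0, pair(a, 0)), cons(a, a)))   [R3 at 2.1.2.2]

cons(a, pair(pair(0, pair(a, 0)), cons(a, a)))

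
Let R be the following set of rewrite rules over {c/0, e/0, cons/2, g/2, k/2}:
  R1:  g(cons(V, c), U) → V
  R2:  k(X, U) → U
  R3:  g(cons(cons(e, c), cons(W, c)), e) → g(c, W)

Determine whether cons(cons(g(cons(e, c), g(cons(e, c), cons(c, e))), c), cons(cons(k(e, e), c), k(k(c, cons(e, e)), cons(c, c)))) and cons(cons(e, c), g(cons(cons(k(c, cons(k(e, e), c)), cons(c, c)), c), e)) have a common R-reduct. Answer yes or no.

Reduce t₁ = cons(cons(g(cons(e, c), g(cons(e, c), cons(c, e))), c), cons(cons(k(e, e), c), k(k(c, cons(e, e)), cons(c, c)))):
1. cons(cons(g(cons(e, c), g(cons(e, c), cons(c, e))), c), cons(cons(k(e, e), c), k(k(c, cons(e, e)), cons(c, c))))  →  cons(cons(e, c), cons(cons(k(e, e), c), k(k(c, cons(e, e)), cons(c, c))))   [R1 at 1.1]
2. cons(cons(e, c), cons(cons(k(e, e), c), k(k(c, cons(e, e)), cons(c, c))))  →  cons(cons(e, c), cons(cons(e, c), k(k(c, cons(e, e)), cons(c, c))))   [R2 at 2.1.1]
3. cons(cons(e, c), cons(cons(e, c), k(k(c, cons(e, e)), cons(c, c))))  →  cons(cons(e, c), cons(cons(e, c), cons(c, c)))   [R2 at 2.2]

Reduce t₂ = cons(cons(e, c), g(cons(cons(k(c, cons(k(e, e), c)), cons(c, c)), c), e)):
1. cons(cons(e, c), g(cons(cons(k(c, cons(k(e, e), c)), cons(c, c)), c), e))  →  cons(cons(e, c), cons(k(c, cons(k(e, e), c)), cons(c, c)))   [R1 at 2]
2. cons(cons(e, c), cons(k(c, cons(k(e, e), c)), cons(c, c)))  →  cons(cons(e, c), cons(cons(k(e, e), c), cons(c, c)))   [R2 at 2.1]
3. cons(cons(e, c), cons(cons(k(e, e), c), cons(c, c)))  →  cons(cons(e, c), cons(cons(e, c), cons(c, c)))   [R2 at 2.1.1]

yes — NF(t₁) = cons(cons(e, c), cons(cons(e, c), cons(c, c))), NF(t₂) = cons(cons(e, c), cons(cons(e, c), cons(c, c)))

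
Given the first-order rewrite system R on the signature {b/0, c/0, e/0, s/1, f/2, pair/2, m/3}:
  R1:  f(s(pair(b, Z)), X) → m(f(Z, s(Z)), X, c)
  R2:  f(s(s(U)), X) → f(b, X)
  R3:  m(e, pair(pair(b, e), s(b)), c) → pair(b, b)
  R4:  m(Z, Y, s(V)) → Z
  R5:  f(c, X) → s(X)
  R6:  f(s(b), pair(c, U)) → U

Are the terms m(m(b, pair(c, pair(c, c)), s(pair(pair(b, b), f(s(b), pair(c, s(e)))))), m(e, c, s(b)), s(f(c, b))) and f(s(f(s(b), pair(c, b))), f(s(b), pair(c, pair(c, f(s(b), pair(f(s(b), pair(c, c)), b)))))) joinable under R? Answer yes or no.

yes — NF(t₁) = b, NF(t₂) = b

Reduce t₁ = m(m(b, pair(c, pair(c, c)), s(pair(pair(b, b), f(s(b), pair(c, s(e)))))), m(e, c, s(b)), s(f(c, b))):
1. m(m(b, pair(c, pair(c, c)), s(pair(pair(b, b), f(s(b), pair(c, s(e)))))), m(e, c, s(b)), s(f(c, b)))  →  m(b, pair(c, pair(c, c)), s(pair(pair(b, b), f(s(b), pair(c, s(e))))))   [R4 at ε]
2. m(b, pair(c, pair(c, c)), s(pair(pair(b, b), f(s(b), pair(c, s(e))))))  →  b   [R4 at ε]

Reduce t₂ = f(s(f(s(b), pair(c, b))), f(s(b), pair(c, pair(c, f(s(b), pair(f(s(b), pair(c, c)), b)))))):
1. f(s(f(s(b), pair(c, b))), f(s(b), pair(c, pair(c, f(s(b), pair(f(s(b), pair(c, c)), b))))))  →  f(s(b), f(s(b), pair(c, pair(c, f(s(b), pair(f(s(b), pair(c, c)), b))))))   [R6 at 1.1]
2. f(s(b), f(s(b), pair(c, pair(c, f(s(b), pair(f(s(b), pair(c, c)), b))))))  →  f(s(b), pair(c, f(s(b), pair(f(s(b), pair(c, c)), b))))   [R6 at 2]
3. f(s(b), pair(c, f(s(b), pair(f(s(b), pair(c, c)), b))))  →  f(s(b), pair(f(s(b), pair(c, c)), b))   [R6 at ε]
4. f(s(b), pair(f(s(b), pair(c, c)), b))  →  f(s(b), pair(c, b))   [R6 at 2.1]
5. f(s(b), pair(c, b))  →  b   [R6 at ε]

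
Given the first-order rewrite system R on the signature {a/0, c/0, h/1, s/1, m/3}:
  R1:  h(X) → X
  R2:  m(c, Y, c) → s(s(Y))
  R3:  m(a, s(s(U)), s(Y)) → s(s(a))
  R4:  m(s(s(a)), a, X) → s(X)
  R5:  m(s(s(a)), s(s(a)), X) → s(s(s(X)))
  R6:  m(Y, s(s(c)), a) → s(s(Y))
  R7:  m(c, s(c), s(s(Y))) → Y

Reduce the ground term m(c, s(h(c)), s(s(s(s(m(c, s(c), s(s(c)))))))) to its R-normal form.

1. m(c, s(h(c)), s(s(s(s(m(c, s(c), s(s(c))))))))  →  m(c, s(c), s(s(s(s(m(c, s(c), s(s(c))))))))   [R1 at 2.1]
2. m(c, s(c), s(s(s(s(m(c, s(c), s(s(c))))))))  →  s(s(m(c, s(c), s(s(c)))))   [R7 at ε]
3. s(s(m(c, s(c), s(s(c)))))  →  s(s(c))   [R7 at 1.1]

s(s(c))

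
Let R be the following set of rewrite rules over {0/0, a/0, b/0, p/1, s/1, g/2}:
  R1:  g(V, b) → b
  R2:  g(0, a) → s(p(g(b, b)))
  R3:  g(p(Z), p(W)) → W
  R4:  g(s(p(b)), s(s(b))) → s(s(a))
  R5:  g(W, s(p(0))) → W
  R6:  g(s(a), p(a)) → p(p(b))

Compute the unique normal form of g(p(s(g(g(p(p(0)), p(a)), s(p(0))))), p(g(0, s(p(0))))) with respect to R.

0

1. g(p(s(g(g(p(p(0)), p(a)), s(p(0))))), p(g(0, s(p(0)))))  →  g(0, s(p(0)))   [R3 at ε]
2. g(0, s(p(0)))  →  0   [R5 at ε]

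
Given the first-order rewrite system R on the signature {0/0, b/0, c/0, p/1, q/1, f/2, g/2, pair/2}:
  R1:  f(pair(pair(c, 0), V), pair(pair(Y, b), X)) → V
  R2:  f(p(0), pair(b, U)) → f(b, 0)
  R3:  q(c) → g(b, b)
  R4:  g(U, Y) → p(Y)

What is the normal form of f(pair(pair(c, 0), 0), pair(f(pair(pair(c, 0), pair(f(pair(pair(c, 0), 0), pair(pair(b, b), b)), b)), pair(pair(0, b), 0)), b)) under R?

1. f(pair(pair(c, 0), 0), pair(f(pair(pair(c, 0), pair(f(pair(pair(c, 0), 0), pair(pair(b, b), b)), b)), pair(pair(0, b), 0)), b))  →  f(pair(pair(c, 0), 0), pair(pair(f(pair(pair(c, 0), 0), pair(pair(b, b), b)), b), b))   [R1 at 2.1]
2. f(pair(pair(c, 0), 0), pair(pair(f(pair(pair(c, 0), 0), pair(pair(b, b), b)), b), b))  →  0   [R1 at ε]

0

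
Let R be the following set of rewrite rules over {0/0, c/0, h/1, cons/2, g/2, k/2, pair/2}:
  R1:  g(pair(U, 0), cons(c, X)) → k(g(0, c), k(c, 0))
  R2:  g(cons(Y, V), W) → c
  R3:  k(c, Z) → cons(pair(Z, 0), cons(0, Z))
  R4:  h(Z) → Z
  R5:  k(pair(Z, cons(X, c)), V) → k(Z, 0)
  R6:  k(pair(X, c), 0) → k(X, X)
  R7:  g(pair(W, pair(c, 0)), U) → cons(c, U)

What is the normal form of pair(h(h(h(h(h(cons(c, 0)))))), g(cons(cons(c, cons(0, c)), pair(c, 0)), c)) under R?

1. pair(h(h(h(h(h(cons(c, 0)))))), g(cons(cons(c, cons(0, c)), pair(c, 0)), c))  →  pair(h(h(h(h(cons(c, 0))))), g(cons(cons(c, cons(0, c)), pair(c, 0)), c))   [R4 at 1]
2. pair(h(h(h(h(cons(c, 0))))), g(cons(cons(c, cons(0, c)), pair(c, 0)), c))  →  pair(h(h(h(cons(c, 0)))), g(cons(cons(c, cons(0, c)), pair(c, 0)), c))   [R4 at 1]
3. pair(h(h(h(cons(c, 0)))), g(cons(cons(c, cons(0, c)), pair(c, 0)), c))  →  pair(h(h(cons(c, 0))), g(cons(cons(c, cons(0, c)), pair(c, 0)), c))   [R4 at 1]
4. pair(h(h(cons(c, 0))), g(cons(cons(c, cons(0, c)), pair(c, 0)), c))  →  pair(h(cons(c, 0)), g(cons(cons(c, cons(0, c)), pair(c, 0)), c))   [R4 at 1]
5. pair(h(cons(c, 0)), g(cons(cons(c, cons(0, c)), pair(c, 0)), c))  →  pair(cons(c, 0), g(cons(cons(c, cons(0, c)), pair(c, 0)), c))   [R4 at 1]
6. pair(cons(c, 0), g(cons(cons(c, cons(0, c)), pair(c, 0)), c))  →  pair(cons(c, 0), c)   [R2 at 2]

pair(cons(c, 0), c)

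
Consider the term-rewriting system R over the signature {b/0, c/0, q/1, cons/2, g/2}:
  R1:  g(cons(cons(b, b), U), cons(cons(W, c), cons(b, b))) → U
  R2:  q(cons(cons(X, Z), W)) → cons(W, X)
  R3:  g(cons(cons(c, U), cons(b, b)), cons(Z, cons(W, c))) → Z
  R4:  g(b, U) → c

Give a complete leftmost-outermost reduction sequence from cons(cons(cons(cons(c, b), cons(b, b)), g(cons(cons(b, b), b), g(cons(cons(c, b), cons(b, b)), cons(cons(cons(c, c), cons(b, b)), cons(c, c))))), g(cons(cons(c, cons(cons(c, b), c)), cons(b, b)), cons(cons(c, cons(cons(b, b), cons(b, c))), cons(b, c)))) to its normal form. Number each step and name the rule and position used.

cons(cons(cons(cons(c, b), cons(b, b)), b), cons(c, cons(cons(b, b), cons(b, c))))

1. cons(cons(cons(cons(c, b), cons(b, b)), g(cons(cons(b, b), b), g(cons(cons(c, b), cons(b, b)), cons(cons(cons(c, c), cons(b, b)), cons(c, c))))), g(cons(cons(c, cons(cons(c, b), c)), cons(b, b)), cons(cons(c, cons(cons(b, b), cons(b, c))), cons(b, c))))  →  cons(cons(cons(cons(c, b), cons(b, b)), g(cons(cons(b, b), b), cons(cons(c, c), cons(b, b)))), g(cons(cons(c, cons(cons(c, b), c)), cons(b, b)), cons(cons(c, cons(cons(b, b), cons(b, c))), cons(b, c))))   [R3 at 1.2.2]
2. cons(cons(cons(cons(c, b), cons(b, b)), g(cons(cons(b, b), b), cons(cons(c, c), cons(b, b)))), g(cons(cons(c, cons(cons(c, b), c)), cons(b, b)), cons(cons(c, cons(cons(b, b), cons(b, c))), cons(b, c))))  →  cons(cons(cons(cons(c, b), cons(b, b)), b), g(cons(cons(c, cons(cons(c, b), c)), cons(b, b)), cons(cons(c, cons(cons(b, b), cons(b, c))), cons(b, c))))   [R1 at 1.2]
3. cons(cons(cons(cons(c, b), cons(b, b)), b), g(cons(cons(c, cons(cons(c, b), c)), cons(b, b)), cons(cons(c, cons(cons(b, b), cons(b, c))), cons(b, c))))  →  cons(cons(cons(cons(c, b), cons(b, b)), b), cons(c, cons(cons(b, b), cons(b, c))))   [R3 at 2]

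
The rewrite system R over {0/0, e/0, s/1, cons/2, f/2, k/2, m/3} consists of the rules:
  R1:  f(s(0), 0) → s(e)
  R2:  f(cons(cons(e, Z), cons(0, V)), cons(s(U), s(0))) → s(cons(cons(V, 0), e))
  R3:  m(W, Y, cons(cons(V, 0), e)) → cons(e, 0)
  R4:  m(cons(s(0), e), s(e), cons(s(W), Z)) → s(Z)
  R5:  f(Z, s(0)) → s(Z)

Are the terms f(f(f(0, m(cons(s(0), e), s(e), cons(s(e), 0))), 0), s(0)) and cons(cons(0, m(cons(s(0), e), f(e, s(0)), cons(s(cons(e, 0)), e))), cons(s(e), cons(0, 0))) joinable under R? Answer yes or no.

no — NF(t₁) = s(s(e)), NF(t₂) = cons(cons(0, s(e)), cons(s(e), cons(0, 0)))

Reduce t₁ = f(f(f(0, m(cons(s(0), e), s(e), cons(s(e), 0))), 0), s(0)):
1. f(f(f(0, m(cons(s(0), e), s(e), cons(s(e), 0))), 0), s(0))  →  s(f(f(0, m(cons(s(0), e), s(e), cons(s(e), 0))), 0))   [R5 at ε]
2. s(f(f(0, m(cons(s(0), e), s(e), cons(s(e), 0))), 0))  →  s(f(f(0, s(0)), 0))   [R4 at 1.1.2]
3. s(f(f(0, s(0)), 0))  →  s(f(s(0), 0))   [R5 at 1.1]
4. s(f(s(0), 0))  →  s(s(e))   [R1 at 1]

Reduce t₂ = cons(cons(0, m(cons(s(0), e), f(e, s(0)), cons(s(cons(e, 0)), e))), cons(s(e), cons(0, 0))):
1. cons(cons(0, m(cons(s(0), e), f(e, s(0)), cons(s(cons(e, 0)), e))), cons(s(e), cons(0, 0)))  →  cons(cons(0, m(cons(s(0), e), s(e), cons(s(cons(e, 0)), e))), cons(s(e), cons(0, 0)))   [R5 at 1.2.2]
2. cons(cons(0, m(cons(s(0), e), s(e), cons(s(cons(e, 0)), e))), cons(s(e), cons(0, 0)))  →  cons(cons(0, s(e)), cons(s(e), cons(0, 0)))   [R4 at 1.2]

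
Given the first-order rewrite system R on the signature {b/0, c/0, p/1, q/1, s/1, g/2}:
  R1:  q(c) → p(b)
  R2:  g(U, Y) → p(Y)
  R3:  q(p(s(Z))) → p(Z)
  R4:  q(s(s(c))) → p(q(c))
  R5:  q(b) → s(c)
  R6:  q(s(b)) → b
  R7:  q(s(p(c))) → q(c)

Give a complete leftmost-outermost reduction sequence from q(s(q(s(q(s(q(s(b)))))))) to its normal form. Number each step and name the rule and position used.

b

1. q(s(q(s(q(s(q(s(b))))))))  →  q(s(q(s(q(s(b))))))   [R6 at 1.1.1.1.1.1]
2. q(s(q(s(q(s(b))))))  →  q(s(q(s(b))))   [R6 at 1.1.1.1]
3. q(s(q(s(b))))  →  q(s(b))   [R6 at 1.1]
4. q(s(b))  →  b   [R6 at ε]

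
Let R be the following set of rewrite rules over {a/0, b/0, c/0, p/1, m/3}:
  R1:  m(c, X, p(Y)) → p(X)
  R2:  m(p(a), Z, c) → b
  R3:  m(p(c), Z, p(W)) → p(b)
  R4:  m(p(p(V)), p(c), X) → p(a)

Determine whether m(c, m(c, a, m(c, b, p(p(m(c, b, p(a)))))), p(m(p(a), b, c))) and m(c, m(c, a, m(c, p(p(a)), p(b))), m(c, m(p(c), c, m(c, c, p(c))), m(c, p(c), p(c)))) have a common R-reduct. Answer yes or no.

Reduce t₁ = m(c, m(c, a, m(c, b, p(p(m(c, b, p(a)))))), p(m(p(a), b, c))):
1. m(c, m(c, a, m(c, b, p(p(m(c, b, p(a)))))), p(m(p(a), b, c)))  →  p(m(c, a, m(c, b, p(p(m(c, b, p(a)))))))   [R1 at ε]
2. p(m(c, a, m(c, b, p(p(m(c, b, p(a)))))))  →  p(m(c, a, p(b)))   [R1 at 1.3]
3. p(m(c, a, p(b)))  →  p(p(a))   [R1 at 1]

Reduce t₂ = m(c, m(c, a, m(c, p(p(a)), p(b))), m(c, m(p(c), c, m(c, c, p(c))), m(c, p(c), p(c)))):
1. m(c, m(c, a, m(c, p(p(a)), p(b))), m(c, m(p(c), c, m(c, c, p(c))), m(c, p(c), p(c))))  →  m(c, m(c, a, p(p(p(a)))), m(c, m(p(c), c, m(c, c, p(c))), m(c, p(c), p(c))))   [R1 at 2.3]
2. m(c, m(c, a, p(p(p(a)))), m(c, m(p(c), c, m(c, c, p(c))), m(c, p(c), p(c))))  →  m(c, p(a), m(c, m(p(c), c, m(c, c, p(c))), m(c, p(c), p(c))))   [R1 at 2]
3. m(c, p(a), m(c, m(p(c), c, m(c, c, p(c))), m(c, p(c), p(c))))  →  m(c, p(a), m(c, m(p(c), c, p(c)), m(c, p(c), p(c))))   [R1 at 3.2.3]
4. m(c, p(a), m(c, m(p(c), c, p(c)), m(c, p(c), p(c))))  →  m(c, p(a), m(c, p(b), m(c, p(c), p(c))))   [R3 at 3.2]
5. m(c, p(a), m(c, p(b), m(c, p(c), p(c))))  →  m(c, p(a), m(c, p(b), p(p(c))))   [R1 at 3.3]
6. m(c, p(a), m(c, p(b), p(p(c))))  →  m(c, p(a), p(p(b)))   [R1 at 3]
7. m(c, p(a), p(p(b)))  →  p(p(a))   [R1 at ε]

yes — NF(t₁) = p(p(a)), NF(t₂) = p(p(a))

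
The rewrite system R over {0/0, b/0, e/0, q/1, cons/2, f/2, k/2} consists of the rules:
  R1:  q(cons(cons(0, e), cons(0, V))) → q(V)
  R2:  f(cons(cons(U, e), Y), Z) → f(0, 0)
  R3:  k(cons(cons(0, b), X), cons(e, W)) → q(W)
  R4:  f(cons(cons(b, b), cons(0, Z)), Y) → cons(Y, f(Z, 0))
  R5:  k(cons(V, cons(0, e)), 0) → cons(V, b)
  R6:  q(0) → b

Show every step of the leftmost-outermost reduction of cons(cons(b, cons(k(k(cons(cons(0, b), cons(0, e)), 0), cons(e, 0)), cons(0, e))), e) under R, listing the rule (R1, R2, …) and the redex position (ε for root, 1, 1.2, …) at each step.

cons(cons(b, cons(b, cons(0, e))), e)

1. cons(cons(b, cons(k(k(cons(cons(0, b), cons(0, e)), 0), cons(e, 0)), cons(0, e))), e)  →  cons(cons(b, cons(k(cons(cons(0, b), b), cons(e, 0)), cons(0, e))), e)   [R5 at 1.2.1.1]
2. cons(cons(b, cons(k(cons(cons(0, b), b), cons(e, 0)), cons(0, e))), e)  →  cons(cons(b, cons(q(0), cons(0, e))), e)   [R3 at 1.2.1]
3. cons(cons(b, cons(q(0), cons(0, e))), e)  →  cons(cons(b, cons(b, cons(0, e))), e)   [R6 at 1.2.1]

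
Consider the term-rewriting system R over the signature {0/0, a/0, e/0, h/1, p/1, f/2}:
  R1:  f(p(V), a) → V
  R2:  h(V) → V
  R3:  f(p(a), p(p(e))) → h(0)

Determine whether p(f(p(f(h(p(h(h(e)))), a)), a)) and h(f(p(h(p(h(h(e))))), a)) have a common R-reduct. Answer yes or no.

yes — NF(t₁) = p(e), NF(t₂) = p(e)

Reduce t₁ = p(f(p(f(h(p(h(h(e)))), a)), a)):
1. p(f(p(f(h(p(h(h(e)))), a)), a))  →  p(f(h(p(h(h(e)))), a))   [R1 at 1]
2. p(f(h(p(h(h(e)))), a))  →  p(f(p(h(h(e))), a))   [R2 at 1.1]
3. p(f(p(h(h(e))), a))  →  p(h(h(e)))   [R1 at 1]
4. p(h(h(e)))  →  p(h(e))   [R2 at 1]
5. p(h(e))  →  p(e)   [R2 at 1]

Reduce t₂ = h(f(p(h(p(h(h(e))))), a)):
1. h(f(p(h(p(h(h(e))))), a))  →  f(p(h(p(h(h(e))))), a)   [R2 at ε]
2. f(p(h(p(h(h(e))))), a)  →  h(p(h(h(e))))   [R1 at ε]
3. h(p(h(h(e))))  →  p(h(h(e)))   [R2 at ε]
4. p(h(h(e)))  →  p(h(e))   [R2 at 1]
5. p(h(e))  →  p(e)   [R2 at 1]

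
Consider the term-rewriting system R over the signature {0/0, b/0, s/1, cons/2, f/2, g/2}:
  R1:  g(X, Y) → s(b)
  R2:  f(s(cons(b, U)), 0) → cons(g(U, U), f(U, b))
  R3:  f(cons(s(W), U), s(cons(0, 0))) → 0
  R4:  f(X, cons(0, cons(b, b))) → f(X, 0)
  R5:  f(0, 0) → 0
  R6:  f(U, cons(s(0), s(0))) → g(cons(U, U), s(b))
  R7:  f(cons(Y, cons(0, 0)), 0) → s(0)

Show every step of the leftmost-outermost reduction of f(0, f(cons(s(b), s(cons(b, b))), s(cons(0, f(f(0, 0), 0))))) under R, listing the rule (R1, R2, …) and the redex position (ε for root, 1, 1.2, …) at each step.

1. f(0, f(cons(s(b), s(cons(b, b))), s(cons(0, f(f(0, 0), 0)))))  →  f(0, f(cons(s(b), s(cons(b, b))), s(cons(0, f(0, 0)))))   [R5 at 2.2.1.2.1]
2. f(0, f(cons(s(b), s(cons(b, b))), s(cons(0, f(0, 0)))))  →  f(0, f(cons(s(b), s(cons(b, b))), s(cons(0, 0))))   [R5 at 2.2.1.2]
3. f(0, f(cons(s(b), s(cons(b, b))), s(cons(0, 0))))  →  f(0, 0)   [R3 at 2]
4. f(0, 0)  →  0   [R5 at ε]

0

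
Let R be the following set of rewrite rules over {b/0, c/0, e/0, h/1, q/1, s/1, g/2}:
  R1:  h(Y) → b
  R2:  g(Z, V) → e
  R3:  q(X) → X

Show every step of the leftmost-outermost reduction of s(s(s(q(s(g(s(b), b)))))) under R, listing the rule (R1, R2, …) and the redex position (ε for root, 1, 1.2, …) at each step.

s(s(s(s(e))))

1. s(s(s(q(s(g(s(b), b))))))  →  s(s(s(s(g(s(b), b)))))   [R3 at 1.1.1]
2. s(s(s(s(g(s(b), b)))))  →  s(s(s(s(e))))   [R2 at 1.1.1.1]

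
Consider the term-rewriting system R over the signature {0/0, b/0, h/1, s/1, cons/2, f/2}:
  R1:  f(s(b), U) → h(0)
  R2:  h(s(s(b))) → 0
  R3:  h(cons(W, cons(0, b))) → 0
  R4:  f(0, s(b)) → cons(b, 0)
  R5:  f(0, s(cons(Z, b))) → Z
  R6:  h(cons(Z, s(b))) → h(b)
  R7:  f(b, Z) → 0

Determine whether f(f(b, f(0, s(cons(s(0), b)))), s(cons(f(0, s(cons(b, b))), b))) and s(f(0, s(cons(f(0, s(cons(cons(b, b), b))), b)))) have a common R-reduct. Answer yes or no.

no — NF(t₁) = b, NF(t₂) = s(cons(b, b))

Reduce t₁ = f(f(b, f(0, s(cons(s(0), b)))), s(cons(f(0, s(cons(b, b))), b))):
1. f(f(b, f(0, s(cons(s(0), b)))), s(cons(f(0, s(cons(b, b))), b)))  →  f(0, s(cons(f(0, s(cons(b, b))), b)))   [R7 at 1]
2. f(0, s(cons(f(0, s(cons(b, b))), b)))  →  f(0, s(cons(b, b)))   [R5 at ε]
3. f(0, s(cons(b, b)))  →  b   [R5 at ε]

Reduce t₂ = s(f(0, s(cons(f(0, s(cons(cons(b, b), b))), b)))):
1. s(f(0, s(cons(f(0, s(cons(cons(b, b), b))), b))))  →  s(f(0, s(cons(cons(b, b), b))))   [R5 at 1]
2. s(f(0, s(cons(cons(b, b), b))))  →  s(cons(b, b))   [R5 at 1]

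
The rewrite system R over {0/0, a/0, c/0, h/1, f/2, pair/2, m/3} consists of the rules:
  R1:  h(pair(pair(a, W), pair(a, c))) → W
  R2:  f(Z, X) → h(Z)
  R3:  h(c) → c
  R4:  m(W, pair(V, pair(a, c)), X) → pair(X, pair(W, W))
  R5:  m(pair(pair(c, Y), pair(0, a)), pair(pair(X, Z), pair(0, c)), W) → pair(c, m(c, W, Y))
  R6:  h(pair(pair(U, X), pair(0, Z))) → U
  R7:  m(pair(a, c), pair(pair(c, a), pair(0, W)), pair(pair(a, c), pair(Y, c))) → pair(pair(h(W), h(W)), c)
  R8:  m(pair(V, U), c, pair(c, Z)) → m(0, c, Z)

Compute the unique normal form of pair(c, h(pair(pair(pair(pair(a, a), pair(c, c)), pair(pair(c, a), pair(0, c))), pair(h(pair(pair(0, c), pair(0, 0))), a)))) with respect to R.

pair(c, pair(pair(a, a), pair(c, c)))

1. pair(c, h(pair(pair(pair(pair(a, a), pair(c, c)), pair(pair(c, a), pair(0, c))), pair(h(pair(pair(0, c), pair(0, 0))), a))))  →  pair(c, h(pair(pair(pair(pair(a, a), pair(c, c)), pair(pair(c, a), pair(0, c))), pair(0, a))))   [R6 at 2.1.2.1]
2. pair(c, h(pair(pair(pair(pair(a, a), pair(c, c)), pair(pair(c, a), pair(0, c))), pair(0, a))))  →  pair(c, pair(pair(a, a), pair(c, c)))   [R6 at 2]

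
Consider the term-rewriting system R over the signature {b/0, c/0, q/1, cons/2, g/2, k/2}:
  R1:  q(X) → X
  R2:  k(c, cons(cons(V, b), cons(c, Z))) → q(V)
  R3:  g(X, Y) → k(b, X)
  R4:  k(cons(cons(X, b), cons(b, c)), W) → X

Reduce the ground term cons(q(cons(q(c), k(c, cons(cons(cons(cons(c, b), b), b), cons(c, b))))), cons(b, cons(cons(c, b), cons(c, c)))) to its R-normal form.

1. cons(q(cons(q(c), k(c, cons(cons(cons(cons(c, b), b), b), cons(c, b))))), cons(b, cons(cons(c, b), cons(c, c))))  →  cons(cons(q(c), k(c, cons(cons(cons(cons(c, b), b), b), cons(c, b)))), cons(b, cons(cons(c, b), cons(c, c))))   [R1 at 1]
2. cons(cons(q(c), k(c, cons(cons(cons(cons(c, b), b), b), cons(c, b)))), cons(b, cons(cons(c, b), cons(c, c))))  →  cons(cons(c, k(c, cons(cons(cons(cons(c, b), b), b), cons(c, b)))), cons(b, cons(cons(c, b), cons(c, c))))   [R1 at 1.1]
3. cons(cons(c, k(c, cons(cons(cons(cons(c, b), b), b), cons(c, b)))), cons(b, cons(cons(c, b), cons(c, c))))  →  cons(cons(c, q(cons(cons(c, b), b))), cons(b, cons(cons(c, b), cons(c, c))))   [R2 at 1.2]
4. cons(cons(c, q(cons(cons(c, b), b))), cons(b, cons(cons(c, b), cons(c, c))))  →  cons(cons(c, cons(cons(c, b), b)), cons(b, cons(cons(c, b), cons(c, c))))   [R1 at 1.2]

cons(cons(c, cons(cons(c, b), b)), cons(b, cons(cons(c, b), cons(c, c))))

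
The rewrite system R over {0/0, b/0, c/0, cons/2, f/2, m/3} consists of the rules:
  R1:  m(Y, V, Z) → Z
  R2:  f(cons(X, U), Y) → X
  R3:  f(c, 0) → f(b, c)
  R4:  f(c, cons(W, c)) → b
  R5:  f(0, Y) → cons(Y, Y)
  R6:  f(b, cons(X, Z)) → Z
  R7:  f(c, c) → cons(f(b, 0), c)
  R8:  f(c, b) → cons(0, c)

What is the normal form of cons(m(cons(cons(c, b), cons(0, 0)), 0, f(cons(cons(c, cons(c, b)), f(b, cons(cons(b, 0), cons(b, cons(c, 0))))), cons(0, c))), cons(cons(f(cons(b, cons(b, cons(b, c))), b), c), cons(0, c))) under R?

cons(cons(c, cons(c, b)), cons(cons(b, c), cons(0, c)))

1. cons(m(cons(cons(c, b), cons(0, 0)), 0, f(cons(cons(c, cons(c, b)), f(b, cons(cons(b, 0), cons(b, cons(c, 0))))), cons(0, c))), cons(cons(f(cons(b, cons(b, cons(b, c))), b), c), cons(0, c)))  →  cons(f(cons(cons(c, cons(c, b)), f(b, cons(cons(b, 0), cons(b, cons(c, 0))))), cons(0, c)), cons(cons(f(cons(b, cons(b, cons(b, c))), b), c), cons(0, c)))   [R1 at 1]
2. cons(f(cons(cons(c, cons(c, b)), f(b, cons(cons(b, 0), cons(b, cons(c, 0))))), cons(0, c)), cons(cons(f(cons(b, cons(b, cons(b, c))), b), c), cons(0, c)))  →  cons(cons(c, cons(c, b)), cons(cons(f(cons(b, cons(b, cons(b, c))), b), c), cons(0, c)))   [R2 at 1]
3. cons(cons(c, cons(c, b)), cons(cons(f(cons(b, cons(b, cons(b, c))), b), c), cons(0, c)))  →  cons(cons(c, cons(c, b)), cons(cons(b, c), cons(0, c)))   [R2 at 2.1.1]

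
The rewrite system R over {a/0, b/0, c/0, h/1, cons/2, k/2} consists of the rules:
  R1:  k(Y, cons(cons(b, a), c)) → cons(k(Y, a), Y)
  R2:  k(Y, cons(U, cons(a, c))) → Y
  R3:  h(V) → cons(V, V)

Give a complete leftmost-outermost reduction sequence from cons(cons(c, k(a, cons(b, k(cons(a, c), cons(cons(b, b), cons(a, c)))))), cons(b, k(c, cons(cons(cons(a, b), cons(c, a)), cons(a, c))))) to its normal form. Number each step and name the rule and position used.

1. cons(cons(c, k(a, cons(b, k(cons(a, c), cons(cons(b, b), cons(a, c)))))), cons(b, k(c, cons(cons(cons(a, b), cons(c, a)), cons(a, c)))))  →  cons(cons(c, k(a, cons(b, cons(a, c)))), cons(b, k(c, cons(cons(cons(a, b), cons(c, a)), cons(a, c)))))   [R2 at 1.2.2.2]
2. cons(cons(c, k(a, cons(b, cons(a, c)))), cons(b, k(c, cons(cons(cons(a, b), cons(c, a)), cons(a, c)))))  →  cons(cons(c, a), cons(b, k(c, cons(cons(cons(a, b), cons(c, a)), cons(a, c)))))   [R2 at 1.2]
3. cons(cons(c, a), cons(b, k(c, cons(cons(cons(a, b), cons(c, a)), cons(a, c)))))  →  cons(cons(c, a), cons(b, c))   [R2 at 2.2]

cons(cons(c, a), cons(b, c))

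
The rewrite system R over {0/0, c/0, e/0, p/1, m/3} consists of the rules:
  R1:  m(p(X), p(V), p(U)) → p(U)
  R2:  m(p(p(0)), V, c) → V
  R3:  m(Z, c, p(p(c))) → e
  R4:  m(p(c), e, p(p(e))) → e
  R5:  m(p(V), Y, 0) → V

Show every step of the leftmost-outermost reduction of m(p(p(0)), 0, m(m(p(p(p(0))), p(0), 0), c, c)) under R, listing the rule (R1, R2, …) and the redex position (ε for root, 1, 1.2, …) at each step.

0

1. m(p(p(0)), 0, m(m(p(p(p(0))), p(0), 0), c, c))  →  m(p(p(0)), 0, m(p(p(0)), c, c))   [R5 at 3.1]
2. m(p(p(0)), 0, m(p(p(0)), c, c))  →  m(p(p(0)), 0, c)   [R2 at 3]
3. m(p(p(0)), 0, c)  →  0   [R2 at ε]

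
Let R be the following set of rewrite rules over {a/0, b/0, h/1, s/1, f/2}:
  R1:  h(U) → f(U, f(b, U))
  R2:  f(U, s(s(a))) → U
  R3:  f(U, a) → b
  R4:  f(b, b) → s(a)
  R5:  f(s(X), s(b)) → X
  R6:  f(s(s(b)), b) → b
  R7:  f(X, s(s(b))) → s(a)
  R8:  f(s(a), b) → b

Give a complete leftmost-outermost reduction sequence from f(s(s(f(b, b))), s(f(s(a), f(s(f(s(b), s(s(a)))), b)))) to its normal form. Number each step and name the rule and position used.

s(s(a))

1. f(s(s(f(b, b))), s(f(s(a), f(s(f(s(b), s(s(a)))), b))))  →  f(s(s(s(a))), s(f(s(a), f(s(f(s(b), s(s(a)))), b))))   [R4 at 1.1.1]
2. f(s(s(s(a))), s(f(s(a), f(s(f(s(b), s(s(a)))), b))))  →  f(s(s(s(a))), s(f(s(a), f(s(s(b)), b))))   [R2 at 2.1.2.1.1]
3. f(s(s(s(a))), s(f(s(a), f(s(s(b)), b))))  →  f(s(s(s(a))), s(f(s(a), b)))   [R6 at 2.1.2]
4. f(s(s(s(a))), s(f(s(a), b)))  →  f(s(s(s(a))), s(b))   [R8 at 2.1]
5. f(s(s(s(a))), s(b))  →  s(s(a))   [R5 at ε]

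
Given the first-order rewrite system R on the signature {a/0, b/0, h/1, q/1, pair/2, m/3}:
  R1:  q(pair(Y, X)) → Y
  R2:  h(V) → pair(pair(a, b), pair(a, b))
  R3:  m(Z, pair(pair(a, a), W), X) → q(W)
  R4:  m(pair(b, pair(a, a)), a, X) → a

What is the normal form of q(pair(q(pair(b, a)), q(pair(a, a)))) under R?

b

1. q(pair(q(pair(b, a)), q(pair(a, a))))  →  q(pair(b, a))   [R1 at ε]
2. q(pair(b, a))  →  b   [R1 at ε]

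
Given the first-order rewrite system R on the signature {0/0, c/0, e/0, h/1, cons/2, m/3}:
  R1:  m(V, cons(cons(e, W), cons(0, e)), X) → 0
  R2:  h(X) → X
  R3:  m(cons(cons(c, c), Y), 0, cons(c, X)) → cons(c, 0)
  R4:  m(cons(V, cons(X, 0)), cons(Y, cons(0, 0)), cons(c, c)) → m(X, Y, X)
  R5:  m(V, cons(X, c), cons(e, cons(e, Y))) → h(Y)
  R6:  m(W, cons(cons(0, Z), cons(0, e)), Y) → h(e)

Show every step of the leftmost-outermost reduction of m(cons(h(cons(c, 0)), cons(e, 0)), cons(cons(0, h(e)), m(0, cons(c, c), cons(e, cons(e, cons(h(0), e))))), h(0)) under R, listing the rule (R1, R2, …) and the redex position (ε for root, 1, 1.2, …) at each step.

e

1. m(cons(h(cons(c, 0)), cons(e, 0)), cons(cons(0, h(e)), m(0, cons(c, c), cons(e, cons(e, cons(h(0), e))))), h(0))  →  m(cons(cons(c, 0), cons(e, 0)), cons(cons(0, h(e)), m(0, cons(c, c), cons(e, cons(e, cons(h(0), e))))), h(0))   [R2 at 1.1]
2. m(cons(cons(c, 0), cons(e, 0)), cons(cons(0, h(e)), m(0, cons(c, c), cons(e, cons(e, cons(h(0), e))))), h(0))  →  m(cons(cons(c, 0), cons(e, 0)), cons(cons(0, e), m(0, cons(c, c), cons(e, cons(e, cons(h(0), e))))), h(0))   [R2 at 2.1.2]
3. m(cons(cons(c, 0), cons(e, 0)), cons(cons(0, e), m(0, cons(c, c), cons(e, cons(e, cons(h(0), e))))), h(0))  →  m(cons(cons(c, 0), cons(e, 0)), cons(cons(0, e), h(cons(h(0), e))), h(0))   [R5 at 2.2]
4. m(cons(cons(c, 0), cons(e, 0)), cons(cons(0, e), h(cons(h(0), e))), h(0))  →  m(cons(cons(c, 0), cons(e, 0)), cons(cons(0, e), cons(h(0), e)), h(0))   [R2 at 2.2]
5. m(cons(cons(c, 0), cons(e, 0)), cons(cons(0, e), cons(h(0), e)), h(0))  →  m(cons(cons(c, 0), cons(e, 0)), cons(cons(0, e), cons(0, e)), h(0))   [R2 at 2.2.1]
6. m(cons(cons(c, 0), cons(e, 0)), cons(cons(0, e), cons(0, e)), h(0))  →  h(e)   [R6 at ε]
7. h(e)  →  e   [R2 at ε]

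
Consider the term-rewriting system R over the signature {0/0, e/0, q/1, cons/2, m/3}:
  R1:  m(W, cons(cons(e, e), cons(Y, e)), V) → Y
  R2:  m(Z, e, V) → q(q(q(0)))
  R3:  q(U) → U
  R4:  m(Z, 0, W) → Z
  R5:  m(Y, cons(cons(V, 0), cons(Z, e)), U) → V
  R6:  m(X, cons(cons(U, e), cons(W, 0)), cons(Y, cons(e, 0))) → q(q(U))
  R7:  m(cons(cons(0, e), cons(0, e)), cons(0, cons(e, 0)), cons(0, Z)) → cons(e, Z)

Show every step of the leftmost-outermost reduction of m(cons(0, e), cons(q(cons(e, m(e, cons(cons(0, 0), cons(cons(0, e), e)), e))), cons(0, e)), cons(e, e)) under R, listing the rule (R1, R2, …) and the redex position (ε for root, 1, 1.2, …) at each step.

1. m(cons(0, e), cons(q(cons(e, m(e, cons(cons(0, 0), cons(cons(0, e), e)), e))), cons(0, e)), cons(e, e))  →  m(cons(0, e), cons(cons(e, m(e, cons(cons(0, 0), cons(cons(0, e), e)), e)), cons(0, e)), cons(e, e))   [R3 at 2.1]
2. m(cons(0, e), cons(cons(e, m(e, cons(cons(0, 0), cons(cons(0, e), e)), e)), cons(0, e)), cons(e, e))  →  m(cons(0, e), cons(cons(e, 0), cons(0, e)), cons(e, e))   [R5 at 2.1.2]
3. m(cons(0, e), cons(cons(e, 0), cons(0, e)), cons(e, e))  →  e   [R5 at ε]

e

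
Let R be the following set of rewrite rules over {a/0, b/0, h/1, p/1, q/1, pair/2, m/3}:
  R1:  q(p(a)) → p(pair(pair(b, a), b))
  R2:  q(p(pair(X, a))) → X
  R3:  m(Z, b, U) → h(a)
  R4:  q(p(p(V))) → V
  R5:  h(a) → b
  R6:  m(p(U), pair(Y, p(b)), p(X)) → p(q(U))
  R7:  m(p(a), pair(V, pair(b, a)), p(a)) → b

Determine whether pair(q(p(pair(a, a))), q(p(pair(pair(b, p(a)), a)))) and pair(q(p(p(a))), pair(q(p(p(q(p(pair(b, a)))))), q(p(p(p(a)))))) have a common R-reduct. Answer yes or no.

yes — NF(t₁) = pair(a, pair(b, p(a))), NF(t₂) = pair(a, pair(b, p(a)))

Reduce t₁ = pair(q(p(pair(a, a))), q(p(pair(pair(b, p(a)), a)))):
1. pair(q(p(pair(a, a))), q(p(pair(pair(b, p(a)), a))))  →  pair(a, q(p(pair(pair(b, p(a)), a))))   [R2 at 1]
2. pair(a, q(p(pair(pair(b, p(a)), a))))  →  pair(a, pair(b, p(a)))   [R2 at 2]

Reduce t₂ = pair(q(p(p(a))), pair(q(p(p(q(p(pair(b, a)))))), q(p(p(p(a)))))):
1. pair(q(p(p(a))), pair(q(p(p(q(p(pair(b, a)))))), q(p(p(p(a))))))  →  pair(a, pair(q(p(p(q(p(pair(b, a)))))), q(p(p(p(a))))))   [R4 at 1]
2. pair(a, pair(q(p(p(q(p(pair(b, a)))))), q(p(p(p(a))))))  →  pair(a, pair(q(p(pair(b, a))), q(p(p(p(a))))))   [R4 at 2.1]
3. pair(a, pair(q(p(pair(b, a))), q(p(p(p(a))))))  →  pair(a, pair(b, q(p(p(p(a))))))   [R2 at 2.1]
4. pair(a, pair(b, q(p(p(p(a))))))  →  pair(a, pair(b, p(a)))   [R4 at 2.2]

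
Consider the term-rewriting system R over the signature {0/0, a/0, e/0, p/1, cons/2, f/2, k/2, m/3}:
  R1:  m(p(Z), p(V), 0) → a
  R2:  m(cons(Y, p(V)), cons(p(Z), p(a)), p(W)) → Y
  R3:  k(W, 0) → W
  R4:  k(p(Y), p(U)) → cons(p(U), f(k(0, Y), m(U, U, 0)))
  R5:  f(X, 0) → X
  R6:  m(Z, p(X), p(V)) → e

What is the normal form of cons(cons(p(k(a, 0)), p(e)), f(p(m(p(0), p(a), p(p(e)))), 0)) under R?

cons(cons(p(a), p(e)), p(e))

1. cons(cons(p(k(a, 0)), p(e)), f(p(m(p(0), p(a), p(p(e)))), 0))  →  cons(cons(p(a), p(e)), f(p(m(p(0), p(a), p(p(e)))), 0))   [R3 at 1.1.1]
2. cons(cons(p(a), p(e)), f(p(m(p(0), p(a), p(p(e)))), 0))  →  cons(cons(p(a), p(e)), p(m(p(0), p(a), p(p(e)))))   [R5 at 2]
3. cons(cons(p(a), p(e)), p(m(p(0), p(a), p(p(e)))))  →  cons(cons(p(a), p(e)), p(e))   [R6 at 2.1]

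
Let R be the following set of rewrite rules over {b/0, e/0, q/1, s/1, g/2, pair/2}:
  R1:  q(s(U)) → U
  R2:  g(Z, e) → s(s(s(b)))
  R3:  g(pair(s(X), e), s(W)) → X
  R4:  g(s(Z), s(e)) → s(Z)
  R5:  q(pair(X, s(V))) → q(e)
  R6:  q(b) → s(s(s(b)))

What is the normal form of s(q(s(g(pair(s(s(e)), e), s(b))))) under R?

s(s(e))

1. s(q(s(g(pair(s(s(e)), e), s(b)))))  →  s(g(pair(s(s(e)), e), s(b)))   [R1 at 1]
2. s(g(pair(s(s(e)), e), s(b)))  →  s(s(e))   [R3 at 1]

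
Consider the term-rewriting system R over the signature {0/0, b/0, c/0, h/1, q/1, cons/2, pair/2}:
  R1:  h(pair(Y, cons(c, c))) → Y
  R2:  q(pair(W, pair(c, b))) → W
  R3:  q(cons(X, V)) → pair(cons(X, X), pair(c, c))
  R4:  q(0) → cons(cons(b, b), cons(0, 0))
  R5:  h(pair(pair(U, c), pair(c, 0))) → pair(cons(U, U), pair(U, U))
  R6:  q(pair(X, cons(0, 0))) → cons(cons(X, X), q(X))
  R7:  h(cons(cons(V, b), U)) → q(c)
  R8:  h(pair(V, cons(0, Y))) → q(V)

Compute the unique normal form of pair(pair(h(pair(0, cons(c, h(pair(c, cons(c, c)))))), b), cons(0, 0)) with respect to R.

pair(pair(0, b), cons(0, 0))

1. pair(pair(h(pair(0, cons(c, h(pair(c, cons(c, c)))))), b), cons(0, 0))  →  pair(pair(h(pair(0, cons(c, c))), b), cons(0, 0))   [R1 at 1.1.1.2.2]
2. pair(pair(h(pair(0, cons(c, c))), b), cons(0, 0))  →  pair(pair(0, b), cons(0, 0))   [R1 at 1.1]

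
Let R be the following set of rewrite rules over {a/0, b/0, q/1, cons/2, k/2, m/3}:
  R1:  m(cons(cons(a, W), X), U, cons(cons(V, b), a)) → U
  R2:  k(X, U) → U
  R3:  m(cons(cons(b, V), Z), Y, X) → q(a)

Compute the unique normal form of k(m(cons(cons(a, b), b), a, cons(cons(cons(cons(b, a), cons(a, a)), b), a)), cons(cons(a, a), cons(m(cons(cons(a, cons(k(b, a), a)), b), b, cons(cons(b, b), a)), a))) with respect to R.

cons(cons(a, a), cons(b, a))

1. k(m(cons(cons(a, b), b), a, cons(cons(cons(cons(b, a), cons(a, a)), b), a)), cons(cons(a, a), cons(m(cons(cons(a, cons(k(b, a), a)), b), b, cons(cons(b, b), a)), a)))  →  cons(cons(a, a), cons(m(cons(cons(a, cons(k(b, a), a)), b), b, cons(cons(b, b), a)), a))   [R2 at ε]
2. cons(cons(a, a), cons(m(cons(cons(a, cons(k(b, a), a)), b), b, cons(cons(b, b), a)), a))  →  cons(cons(a, a), cons(b, a))   [R1 at 2.1]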